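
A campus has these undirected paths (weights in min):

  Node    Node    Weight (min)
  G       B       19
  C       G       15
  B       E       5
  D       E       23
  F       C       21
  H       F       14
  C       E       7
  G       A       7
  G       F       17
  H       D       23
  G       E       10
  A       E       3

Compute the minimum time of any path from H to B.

Compare a few routes:
H - F - C - E - B: 14+21+7+5 = 47
H - F - G - E - B: 14+17+10+5 = 46
Cheapest is H - F - G - E - B at 46 min.

46 min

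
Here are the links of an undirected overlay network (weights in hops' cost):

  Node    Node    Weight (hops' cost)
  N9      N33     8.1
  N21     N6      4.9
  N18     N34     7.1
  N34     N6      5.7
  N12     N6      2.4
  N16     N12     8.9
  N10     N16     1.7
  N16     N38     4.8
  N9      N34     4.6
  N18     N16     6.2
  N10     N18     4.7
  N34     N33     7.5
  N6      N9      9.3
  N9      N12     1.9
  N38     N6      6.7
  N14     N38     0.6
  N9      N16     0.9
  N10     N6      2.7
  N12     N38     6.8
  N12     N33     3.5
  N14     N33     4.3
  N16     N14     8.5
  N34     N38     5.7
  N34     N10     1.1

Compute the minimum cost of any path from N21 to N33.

10.8 hops' cost

Shortest distances from N21:
N21: 0
N6: 4.9  (via N21)
N12: 7.3  (via N6)
N10: 7.6  (via N6)
N34: 8.7  (via N10)
N9: 9.2  (via N12)
N16: 9.3  (via N10)
N33: 10.8  (via N12)
Shortest route: N21–N6–N12–N33 = 10.8 hops' cost.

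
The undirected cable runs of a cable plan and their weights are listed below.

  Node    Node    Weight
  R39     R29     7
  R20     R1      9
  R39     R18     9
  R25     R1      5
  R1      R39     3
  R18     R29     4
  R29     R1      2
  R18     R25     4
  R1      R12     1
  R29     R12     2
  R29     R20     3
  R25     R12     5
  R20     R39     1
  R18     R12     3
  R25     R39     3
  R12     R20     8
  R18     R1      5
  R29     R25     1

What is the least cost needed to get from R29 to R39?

Running Dijkstra from R29:
R29: 0
R25: 1  (via R29)
R1: 2  (via R29)
R12: 2  (via R29)
R20: 3  (via R29)
R18: 4  (via R29)
R39: 4  (via R25)
Shortest route: R29–R25–R39 = 4.

4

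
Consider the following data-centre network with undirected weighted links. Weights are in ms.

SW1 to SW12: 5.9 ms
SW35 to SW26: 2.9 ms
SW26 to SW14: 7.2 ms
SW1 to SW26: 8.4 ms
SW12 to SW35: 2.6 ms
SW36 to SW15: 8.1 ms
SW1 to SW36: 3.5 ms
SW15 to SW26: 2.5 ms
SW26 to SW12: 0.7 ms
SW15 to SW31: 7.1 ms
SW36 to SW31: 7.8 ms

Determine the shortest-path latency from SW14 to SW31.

16.8 ms

Settle nodes by increasing distance from SW14:
SW14: 0
SW26: 7.2  (via SW14)
SW12: 7.9  (via SW26)
SW15: 9.7  (via SW26)
SW35: 10.1  (via SW26)
SW1: 13.8  (via SW12)
SW31: 16.8  (via SW15)
Shortest route: SW14–SW26–SW15–SW31 = 16.8 ms.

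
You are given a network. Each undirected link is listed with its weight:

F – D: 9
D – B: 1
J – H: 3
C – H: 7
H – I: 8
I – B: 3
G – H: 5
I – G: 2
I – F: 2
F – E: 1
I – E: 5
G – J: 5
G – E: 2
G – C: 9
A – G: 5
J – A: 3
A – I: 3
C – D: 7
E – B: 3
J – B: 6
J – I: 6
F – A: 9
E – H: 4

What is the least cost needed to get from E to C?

Running Dijkstra from E:
E: 0
F: 1  (via E)
G: 2  (via E)
B: 3  (via E)
I: 3  (via F)
D: 4  (via B)
H: 4  (via E)
A: 6  (via I)
J: 7  (via G)
C: 11  (via G)
Shortest route: E → G → C = 11.

11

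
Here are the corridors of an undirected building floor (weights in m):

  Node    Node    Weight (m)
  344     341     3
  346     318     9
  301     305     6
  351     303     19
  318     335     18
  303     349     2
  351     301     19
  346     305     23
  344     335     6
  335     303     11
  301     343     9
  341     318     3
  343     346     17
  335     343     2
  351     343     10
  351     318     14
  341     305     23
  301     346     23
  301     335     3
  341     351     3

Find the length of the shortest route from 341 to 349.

22 m

Enumerating some paths:
341 → 344 → 335 → 303 → 349: 3+6+11+2 = 22
341 → 351 → 303 → 349: 3+19+2 = 24
Cheapest is 341 → 344 → 335 → 303 → 349 at 22 m.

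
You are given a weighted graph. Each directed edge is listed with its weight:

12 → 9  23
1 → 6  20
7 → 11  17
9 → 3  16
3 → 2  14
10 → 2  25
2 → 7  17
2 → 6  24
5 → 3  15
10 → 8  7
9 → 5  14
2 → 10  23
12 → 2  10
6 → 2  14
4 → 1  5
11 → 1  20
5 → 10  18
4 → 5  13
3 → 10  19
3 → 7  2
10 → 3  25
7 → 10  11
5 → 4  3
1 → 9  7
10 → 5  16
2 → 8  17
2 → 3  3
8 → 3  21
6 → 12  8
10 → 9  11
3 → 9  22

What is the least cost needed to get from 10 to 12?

Shortest distances from 10:
10: 0
8: 7  (via 10)
9: 11  (via 10)
5: 16  (via 10)
4: 19  (via 5)
1: 24  (via 4)
2: 25  (via 10)
3: 25  (via 10)
7: 27  (via 3)
6: 44  (via 1)
11: 44  (via 7)
12: 52  (via 6)
Shortest route: 10–5–4–1–6–12 = 52.

52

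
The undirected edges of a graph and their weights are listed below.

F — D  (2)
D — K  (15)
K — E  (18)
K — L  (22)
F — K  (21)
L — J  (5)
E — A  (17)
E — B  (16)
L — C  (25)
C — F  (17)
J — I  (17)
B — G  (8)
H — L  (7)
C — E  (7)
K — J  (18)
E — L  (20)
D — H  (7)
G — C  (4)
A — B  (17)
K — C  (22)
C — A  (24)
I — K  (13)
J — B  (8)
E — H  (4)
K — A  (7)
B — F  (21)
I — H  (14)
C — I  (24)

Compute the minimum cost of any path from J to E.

Compare a few routes:
J → L → E: 5+20 = 25
J → B → E: 8+16 = 24
J → L → H → E: 5+7+4 = 16
The minimum is 16 via J → L → H → E.

16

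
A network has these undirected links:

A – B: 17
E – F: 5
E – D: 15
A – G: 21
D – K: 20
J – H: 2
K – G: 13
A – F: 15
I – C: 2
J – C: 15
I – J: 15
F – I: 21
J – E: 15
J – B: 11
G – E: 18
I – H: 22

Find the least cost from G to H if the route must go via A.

51

Best G to A: G–A costing 21
Best A to H: A–B–J–H costing 30
Total via A: 21 + 30 = 51.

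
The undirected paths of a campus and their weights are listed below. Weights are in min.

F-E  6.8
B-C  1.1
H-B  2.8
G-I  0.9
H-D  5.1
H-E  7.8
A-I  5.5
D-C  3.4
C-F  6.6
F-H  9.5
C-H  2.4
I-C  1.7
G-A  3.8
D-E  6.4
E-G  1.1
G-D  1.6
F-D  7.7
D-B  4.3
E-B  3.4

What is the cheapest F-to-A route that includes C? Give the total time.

Shortest F→C: F–C = 6.6
Best C to A: C–I–G–A costing 6.4
Total via C: 6.6 + 6.4 = 13 min.

13 min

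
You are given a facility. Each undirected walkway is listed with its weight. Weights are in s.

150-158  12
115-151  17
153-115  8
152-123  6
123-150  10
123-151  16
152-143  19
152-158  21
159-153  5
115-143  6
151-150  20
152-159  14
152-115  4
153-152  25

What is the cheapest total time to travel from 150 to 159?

Enumerating some paths:
150 - 123 - 152 - 153 - 159: 10+6+25+5 = 46
150 - 158 - 152 - 159: 12+21+14 = 47
150 - 123 - 152 - 159: 10+6+14 = 30
150 - 123 - 152 - 115 - 153 - 159: 10+6+4+8+5 = 33
The minimum is 30 s via 150 - 123 - 152 - 159.

30 s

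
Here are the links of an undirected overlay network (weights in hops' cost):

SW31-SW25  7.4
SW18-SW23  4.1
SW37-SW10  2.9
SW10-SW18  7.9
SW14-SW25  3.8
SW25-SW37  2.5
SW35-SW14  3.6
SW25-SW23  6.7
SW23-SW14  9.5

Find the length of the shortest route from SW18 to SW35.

Candidate routes:
SW18 → SW23 → SW25 → SW14 → SW35: 4.1+6.7+3.8+3.6 = 18.2
SW18 → SW10 → SW37 → SW25 → SW23 → SW14 → SW35: 7.9+2.9+2.5+6.7+9.5+3.6 = 33.1
SW18 → SW10 → SW37 → SW25 → SW14 → SW35: 7.9+2.9+2.5+3.8+3.6 = 20.7
SW18 → SW23 → SW14 → SW35: 4.1+9.5+3.6 = 17.2
The minimum is 17.2 hops' cost via SW18 → SW23 → SW14 → SW35.

17.2 hops' cost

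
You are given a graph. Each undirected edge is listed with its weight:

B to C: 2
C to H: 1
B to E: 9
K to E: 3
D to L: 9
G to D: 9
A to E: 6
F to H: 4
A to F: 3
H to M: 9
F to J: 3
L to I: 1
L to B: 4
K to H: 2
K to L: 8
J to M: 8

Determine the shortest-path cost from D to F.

Compare a few routes:
D - L - K - H - F: 9+8+2+4 = 23
D - L - K - E - A - F: 9+8+3+6+3 = 29
D - L - B - C - H - F: 9+4+2+1+4 = 20
The minimum is 20 via D - L - B - C - H - F.

20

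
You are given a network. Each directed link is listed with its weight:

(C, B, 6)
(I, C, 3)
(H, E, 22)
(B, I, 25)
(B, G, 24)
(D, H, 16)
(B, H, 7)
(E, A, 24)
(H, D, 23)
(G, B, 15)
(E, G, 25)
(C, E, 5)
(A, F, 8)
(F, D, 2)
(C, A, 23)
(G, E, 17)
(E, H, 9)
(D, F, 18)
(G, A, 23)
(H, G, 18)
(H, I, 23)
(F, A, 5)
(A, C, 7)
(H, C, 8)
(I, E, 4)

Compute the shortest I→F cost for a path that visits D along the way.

54

Shortest I→D: I → E → H → D = 36
Best D to F: D → F costing 18
Total via D: 36 + 18 = 54.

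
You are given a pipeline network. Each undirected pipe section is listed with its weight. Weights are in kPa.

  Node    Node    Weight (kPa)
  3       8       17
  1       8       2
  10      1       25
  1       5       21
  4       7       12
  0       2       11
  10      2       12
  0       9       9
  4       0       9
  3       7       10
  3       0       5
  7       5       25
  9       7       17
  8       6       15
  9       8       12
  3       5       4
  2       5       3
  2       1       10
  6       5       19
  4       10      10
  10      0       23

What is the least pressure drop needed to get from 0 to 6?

28 kPa

Candidate routes:
0 - 2 - 5 - 6: 11+3+19 = 33
0 - 9 - 8 - 6: 9+12+15 = 36
0 - 3 - 5 - 6: 5+4+19 = 28
0 - 3 - 8 - 6: 5+17+15 = 37
Cheapest is 0 - 3 - 5 - 6 at 28 kPa.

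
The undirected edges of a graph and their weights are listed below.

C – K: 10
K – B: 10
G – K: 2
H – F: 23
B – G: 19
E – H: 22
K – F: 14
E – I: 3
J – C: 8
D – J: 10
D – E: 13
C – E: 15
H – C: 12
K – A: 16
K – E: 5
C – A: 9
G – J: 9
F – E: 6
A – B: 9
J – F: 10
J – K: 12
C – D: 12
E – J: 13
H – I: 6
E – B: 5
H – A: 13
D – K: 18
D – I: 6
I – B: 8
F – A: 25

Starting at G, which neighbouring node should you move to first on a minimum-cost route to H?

Enumerating some paths:
G–K–E–I–H: 2+5+3+6 = 16
G–K–C–H: 2+10+12 = 24
G–K–E–B–I–H: 2+5+5+8+6 = 26
Cheapest is G–K–E–I–H at 16.
So from G the first move is to K.

K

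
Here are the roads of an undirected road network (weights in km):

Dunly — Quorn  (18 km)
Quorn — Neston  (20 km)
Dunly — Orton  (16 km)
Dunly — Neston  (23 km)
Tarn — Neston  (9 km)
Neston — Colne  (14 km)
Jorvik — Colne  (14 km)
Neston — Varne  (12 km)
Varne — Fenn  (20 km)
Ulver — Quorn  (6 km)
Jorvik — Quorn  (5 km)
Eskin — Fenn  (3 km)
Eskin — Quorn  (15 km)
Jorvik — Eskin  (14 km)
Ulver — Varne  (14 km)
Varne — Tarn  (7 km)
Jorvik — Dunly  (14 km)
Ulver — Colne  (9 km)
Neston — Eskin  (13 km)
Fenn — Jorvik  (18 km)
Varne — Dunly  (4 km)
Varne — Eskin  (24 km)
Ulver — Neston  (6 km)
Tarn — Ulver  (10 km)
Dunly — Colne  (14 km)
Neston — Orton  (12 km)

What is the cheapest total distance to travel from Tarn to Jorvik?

21 km

Enumerating some paths:
Tarn–Varne–Dunly–Jorvik: 7+4+14 = 25
Tarn–Ulver–Quorn–Jorvik: 10+6+5 = 21
The minimum is 21 km via Tarn–Ulver–Quorn–Jorvik.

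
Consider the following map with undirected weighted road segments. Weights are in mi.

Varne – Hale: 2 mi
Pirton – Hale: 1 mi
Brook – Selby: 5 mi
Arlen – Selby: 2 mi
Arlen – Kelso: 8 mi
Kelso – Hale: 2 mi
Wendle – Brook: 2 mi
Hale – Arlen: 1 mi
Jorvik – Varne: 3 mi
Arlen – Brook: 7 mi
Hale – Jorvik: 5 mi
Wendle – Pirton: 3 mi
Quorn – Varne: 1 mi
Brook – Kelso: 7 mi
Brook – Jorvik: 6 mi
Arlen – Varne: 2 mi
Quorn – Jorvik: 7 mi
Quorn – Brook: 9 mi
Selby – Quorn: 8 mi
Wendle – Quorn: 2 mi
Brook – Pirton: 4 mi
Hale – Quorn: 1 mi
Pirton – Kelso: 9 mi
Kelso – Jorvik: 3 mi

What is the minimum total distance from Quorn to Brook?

4 mi

Settle nodes by increasing distance from Quorn:
Quorn: 0
Varne: 1  (via Quorn)
Hale: 1  (via Quorn)
Pirton: 2  (via Hale)
Arlen: 2  (via Hale)
Wendle: 2  (via Quorn)
Kelso: 3  (via Hale)
Jorvik: 4  (via Varne)
Brook: 4  (via Wendle)
Shortest route: Quorn → Wendle → Brook = 4 mi.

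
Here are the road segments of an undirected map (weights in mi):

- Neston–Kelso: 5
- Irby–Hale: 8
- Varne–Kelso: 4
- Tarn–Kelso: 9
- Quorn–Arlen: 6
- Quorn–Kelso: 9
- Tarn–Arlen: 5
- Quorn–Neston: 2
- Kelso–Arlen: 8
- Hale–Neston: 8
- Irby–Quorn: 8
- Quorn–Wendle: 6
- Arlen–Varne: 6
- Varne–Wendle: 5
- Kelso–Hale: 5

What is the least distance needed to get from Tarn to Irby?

Running Dijkstra from Tarn:
Tarn: 0
Arlen: 5  (via Tarn)
Kelso: 9  (via Tarn)
Quorn: 11  (via Arlen)
Varne: 11  (via Arlen)
Neston: 13  (via Quorn)
Hale: 14  (via Kelso)
Wendle: 16  (via Varne)
Irby: 19  (via Quorn)
Shortest route: Tarn → Arlen → Quorn → Irby = 19 mi.

19 mi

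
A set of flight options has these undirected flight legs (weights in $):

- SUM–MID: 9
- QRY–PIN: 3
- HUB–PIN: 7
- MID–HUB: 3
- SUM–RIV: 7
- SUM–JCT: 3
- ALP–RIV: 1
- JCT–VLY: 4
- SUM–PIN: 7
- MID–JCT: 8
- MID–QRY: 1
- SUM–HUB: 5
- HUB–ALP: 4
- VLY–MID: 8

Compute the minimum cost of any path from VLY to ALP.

Running Dijkstra from VLY:
VLY: 0
JCT: 4  (via VLY)
SUM: 7  (via JCT)
MID: 8  (via VLY)
QRY: 9  (via MID)
HUB: 11  (via MID)
PIN: 12  (via QRY)
RIV: 14  (via SUM)
ALP: 15  (via HUB)
Shortest route: VLY → MID → HUB → ALP = $15.

$15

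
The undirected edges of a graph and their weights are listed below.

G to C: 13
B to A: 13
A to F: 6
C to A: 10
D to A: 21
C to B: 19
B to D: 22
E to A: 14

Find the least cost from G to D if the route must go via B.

Best G to B: G–C–B costing 32
Best B to D: B–D costing 22
Total via B: 32 + 22 = 54.

54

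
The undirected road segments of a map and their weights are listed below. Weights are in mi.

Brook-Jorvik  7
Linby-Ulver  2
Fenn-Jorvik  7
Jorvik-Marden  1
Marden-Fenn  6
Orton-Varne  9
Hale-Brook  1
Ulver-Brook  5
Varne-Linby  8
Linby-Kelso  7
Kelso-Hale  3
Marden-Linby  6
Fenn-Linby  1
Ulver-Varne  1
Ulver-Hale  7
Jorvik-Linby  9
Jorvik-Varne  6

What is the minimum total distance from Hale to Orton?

16 mi

Running Dijkstra from Hale:
Hale: 0
Brook: 1  (via Hale)
Kelso: 3  (via Hale)
Ulver: 6  (via Brook)
Varne: 7  (via Ulver)
Linby: 8  (via Ulver)
Jorvik: 8  (via Brook)
Fenn: 9  (via Linby)
Marden: 9  (via Jorvik)
Orton: 16  (via Varne)
Shortest route: Hale–Brook–Ulver–Varne–Orton = 16 mi.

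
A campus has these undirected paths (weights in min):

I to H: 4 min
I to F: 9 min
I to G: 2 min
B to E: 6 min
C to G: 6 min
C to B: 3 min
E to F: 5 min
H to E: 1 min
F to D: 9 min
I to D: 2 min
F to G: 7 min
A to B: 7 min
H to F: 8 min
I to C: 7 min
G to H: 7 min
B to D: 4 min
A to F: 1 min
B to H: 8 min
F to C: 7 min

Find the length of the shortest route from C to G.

Candidate routes:
C - B - D - I - G: 3+4+2+2 = 11
C - G: 6 = 6
C - F - G: 7+7 = 14
C - I - G: 7+2 = 9
Cheapest is C - G at 6 min.

6 min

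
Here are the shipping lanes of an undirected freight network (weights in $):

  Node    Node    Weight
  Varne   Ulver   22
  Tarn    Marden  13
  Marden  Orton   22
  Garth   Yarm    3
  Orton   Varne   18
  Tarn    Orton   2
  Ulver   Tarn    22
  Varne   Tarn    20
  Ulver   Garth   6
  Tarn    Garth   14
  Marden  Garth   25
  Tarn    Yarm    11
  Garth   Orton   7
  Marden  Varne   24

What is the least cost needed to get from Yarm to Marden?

$24

Shortest distances from Yarm:
Yarm: 0
Garth: 3  (via Yarm)
Ulver: 9  (via Garth)
Orton: 10  (via Garth)
Tarn: 11  (via Yarm)
Marden: 24  (via Tarn)
Shortest route: Yarm–Tarn–Marden = $24.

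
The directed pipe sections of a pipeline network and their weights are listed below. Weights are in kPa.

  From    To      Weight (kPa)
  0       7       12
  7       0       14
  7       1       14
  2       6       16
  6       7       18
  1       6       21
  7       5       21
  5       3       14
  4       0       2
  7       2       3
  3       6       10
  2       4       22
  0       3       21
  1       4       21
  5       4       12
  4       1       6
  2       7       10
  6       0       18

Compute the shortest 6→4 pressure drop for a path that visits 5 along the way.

Best 6 to 5: 6–7–5 costing 39
Best 5 to 4: 5–4 costing 12
Total via 5: 39 + 12 = 51 kPa.

51 kPa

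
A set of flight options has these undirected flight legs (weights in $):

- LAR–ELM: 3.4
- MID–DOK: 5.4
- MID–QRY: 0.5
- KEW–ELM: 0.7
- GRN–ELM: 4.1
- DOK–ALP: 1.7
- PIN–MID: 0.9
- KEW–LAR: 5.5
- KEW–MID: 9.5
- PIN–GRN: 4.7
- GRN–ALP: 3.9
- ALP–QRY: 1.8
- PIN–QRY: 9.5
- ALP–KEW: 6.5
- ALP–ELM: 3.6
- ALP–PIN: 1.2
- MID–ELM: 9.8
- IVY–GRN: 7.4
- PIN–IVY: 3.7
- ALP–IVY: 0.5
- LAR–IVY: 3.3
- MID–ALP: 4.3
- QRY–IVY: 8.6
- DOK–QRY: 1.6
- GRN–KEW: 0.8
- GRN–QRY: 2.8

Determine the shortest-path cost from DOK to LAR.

$5.5

Settle nodes by increasing distance from DOK:
DOK: 0
QRY: 1.6  (via DOK)
ALP: 1.7  (via DOK)
MID: 2.1  (via QRY)
IVY: 2.2  (via ALP)
PIN: 2.9  (via ALP)
GRN: 4.4  (via QRY)
KEW: 5.2  (via GRN)
ELM: 5.3  (via ALP)
LAR: 5.5  (via IVY)
Shortest route: DOK → ALP → IVY → LAR = $5.5.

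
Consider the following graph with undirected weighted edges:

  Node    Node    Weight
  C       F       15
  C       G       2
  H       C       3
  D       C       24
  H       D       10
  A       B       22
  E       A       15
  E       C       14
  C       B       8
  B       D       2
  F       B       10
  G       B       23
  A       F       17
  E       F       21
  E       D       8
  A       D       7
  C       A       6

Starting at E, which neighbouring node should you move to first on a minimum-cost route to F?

D

Compare a few routes:
E - F: 21 = 21
E - C - F: 14+15 = 29
E - D - B - F: 8+2+10 = 20
The minimum is 20 via E - D - B - F.
So from E the first move is to D.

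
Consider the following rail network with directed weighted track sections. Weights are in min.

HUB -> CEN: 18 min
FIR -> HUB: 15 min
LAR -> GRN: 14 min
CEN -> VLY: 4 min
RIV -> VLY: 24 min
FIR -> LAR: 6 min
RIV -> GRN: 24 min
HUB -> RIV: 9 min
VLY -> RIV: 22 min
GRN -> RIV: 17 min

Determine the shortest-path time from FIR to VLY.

Compare a few routes:
FIR–HUB–RIV–VLY: 15+9+24 = 48
FIR–HUB–CEN–VLY: 15+18+4 = 37
The minimum is 37 min via FIR–HUB–CEN–VLY.

37 min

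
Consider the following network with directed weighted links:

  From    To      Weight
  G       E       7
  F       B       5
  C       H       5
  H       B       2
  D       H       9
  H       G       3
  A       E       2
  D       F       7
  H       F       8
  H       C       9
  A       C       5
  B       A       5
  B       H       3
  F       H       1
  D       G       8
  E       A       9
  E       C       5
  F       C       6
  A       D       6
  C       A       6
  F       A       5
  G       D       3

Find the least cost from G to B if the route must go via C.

Shortest G→C: G → E → C = 12
Best C to B: C → H → B costing 7
Total via C: 12 + 7 = 19.

19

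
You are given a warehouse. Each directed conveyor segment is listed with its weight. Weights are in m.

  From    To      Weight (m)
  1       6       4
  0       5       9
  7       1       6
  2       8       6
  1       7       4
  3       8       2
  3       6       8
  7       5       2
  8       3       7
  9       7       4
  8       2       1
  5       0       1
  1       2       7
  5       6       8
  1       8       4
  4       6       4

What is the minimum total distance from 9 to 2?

Candidate routes:
9 → 7 → 1 → 2: 4+6+7 = 17
9 → 7 → 1 → 8 → 2: 4+6+4+1 = 15
The minimum is 15 m via 9 → 7 → 1 → 8 → 2.

15 m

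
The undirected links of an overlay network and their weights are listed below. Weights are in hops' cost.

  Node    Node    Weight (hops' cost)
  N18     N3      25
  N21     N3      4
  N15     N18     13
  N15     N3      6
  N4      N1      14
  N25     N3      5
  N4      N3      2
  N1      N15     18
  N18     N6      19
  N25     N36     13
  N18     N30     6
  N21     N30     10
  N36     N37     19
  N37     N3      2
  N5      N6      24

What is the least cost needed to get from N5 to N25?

Enumerating some paths:
N5–N6–N18–N30–N21–N3–N25: 24+19+6+10+4+5 = 68
N5–N6–N18–N15–N3–N25: 24+19+13+6+5 = 67
Cheapest is N5–N6–N18–N15–N3–N25 at 67 hops' cost.

67 hops' cost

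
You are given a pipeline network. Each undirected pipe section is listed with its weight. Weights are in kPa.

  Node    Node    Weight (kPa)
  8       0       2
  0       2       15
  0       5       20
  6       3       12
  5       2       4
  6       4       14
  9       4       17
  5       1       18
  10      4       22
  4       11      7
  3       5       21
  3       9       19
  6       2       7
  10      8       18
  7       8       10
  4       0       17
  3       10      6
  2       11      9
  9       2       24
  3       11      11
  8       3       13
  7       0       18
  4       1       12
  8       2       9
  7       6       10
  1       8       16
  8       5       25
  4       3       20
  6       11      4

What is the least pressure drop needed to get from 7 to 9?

38 kPa

Enumerating some paths:
7 - 6 - 11 - 4 - 9: 10+4+7+17 = 38
7 - 6 - 3 - 9: 10+12+19 = 41
The minimum is 38 kPa via 7 - 6 - 11 - 4 - 9.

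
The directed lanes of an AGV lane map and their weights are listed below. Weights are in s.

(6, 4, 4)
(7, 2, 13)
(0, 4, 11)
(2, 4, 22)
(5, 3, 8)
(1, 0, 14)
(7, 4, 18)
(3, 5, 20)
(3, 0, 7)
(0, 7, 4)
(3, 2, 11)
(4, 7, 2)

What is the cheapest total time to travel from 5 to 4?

Running Dijkstra from 5:
5: 0
3: 8  (via 5)
0: 15  (via 3)
2: 19  (via 3)
7: 19  (via 0)
4: 26  (via 0)
Shortest route: 5 → 3 → 0 → 4 = 26 s.

26 s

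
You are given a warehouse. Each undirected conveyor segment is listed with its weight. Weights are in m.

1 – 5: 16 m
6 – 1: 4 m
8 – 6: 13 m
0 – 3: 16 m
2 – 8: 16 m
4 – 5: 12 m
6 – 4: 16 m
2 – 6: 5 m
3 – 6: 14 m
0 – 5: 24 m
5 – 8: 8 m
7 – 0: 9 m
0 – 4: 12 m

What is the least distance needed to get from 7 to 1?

Compare a few routes:
7 → 0 → 5 → 1: 9+24+16 = 49
7 → 0 → 4 → 6 → 1: 9+12+16+4 = 41
7 → 0 → 4 → 5 → 1: 9+12+12+16 = 49
7 → 0 → 3 → 6 → 1: 9+16+14+4 = 43
The minimum is 41 m via 7 → 0 → 4 → 6 → 1.

41 m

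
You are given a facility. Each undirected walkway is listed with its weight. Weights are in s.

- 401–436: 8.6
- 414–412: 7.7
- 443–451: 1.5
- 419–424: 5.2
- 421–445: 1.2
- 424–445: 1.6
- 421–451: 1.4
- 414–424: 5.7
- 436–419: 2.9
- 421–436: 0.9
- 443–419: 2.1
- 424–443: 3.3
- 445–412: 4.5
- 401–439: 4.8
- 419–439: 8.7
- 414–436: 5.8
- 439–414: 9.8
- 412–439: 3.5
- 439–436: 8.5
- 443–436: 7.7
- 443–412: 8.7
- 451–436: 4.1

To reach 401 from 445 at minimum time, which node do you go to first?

421

Candidate routes:
445 → 412 → 439 → 401: 4.5+3.5+4.8 = 12.8
445 → 421 → 451 → 436 → 401: 1.2+1.4+4.1+8.6 = 15.3
445 → 421 → 436 → 401: 1.2+0.9+8.6 = 10.7
Cheapest is 445 → 421 → 436 → 401 at 10.7 s.
So from 445 the first move is to 421.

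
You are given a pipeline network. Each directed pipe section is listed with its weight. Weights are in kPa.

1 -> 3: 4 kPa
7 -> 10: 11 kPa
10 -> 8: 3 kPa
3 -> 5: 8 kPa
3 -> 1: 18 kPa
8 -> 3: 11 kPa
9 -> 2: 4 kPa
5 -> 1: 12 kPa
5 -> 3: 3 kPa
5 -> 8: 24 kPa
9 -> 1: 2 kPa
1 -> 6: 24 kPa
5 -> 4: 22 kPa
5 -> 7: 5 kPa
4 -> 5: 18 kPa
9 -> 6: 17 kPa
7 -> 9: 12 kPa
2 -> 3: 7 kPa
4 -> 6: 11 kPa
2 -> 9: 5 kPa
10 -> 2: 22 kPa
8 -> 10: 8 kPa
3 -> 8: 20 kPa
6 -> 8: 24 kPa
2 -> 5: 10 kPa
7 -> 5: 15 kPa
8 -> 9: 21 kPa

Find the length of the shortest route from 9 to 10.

Settle nodes by increasing distance from 9:
9: 0
1: 2  (via 9)
2: 4  (via 9)
3: 6  (via 1)
5: 14  (via 2)
6: 17  (via 9)
7: 19  (via 5)
8: 26  (via 3)
10: 30  (via 7)
Shortest route: 9 → 2 → 5 → 7 → 10 = 30 kPa.

30 kPa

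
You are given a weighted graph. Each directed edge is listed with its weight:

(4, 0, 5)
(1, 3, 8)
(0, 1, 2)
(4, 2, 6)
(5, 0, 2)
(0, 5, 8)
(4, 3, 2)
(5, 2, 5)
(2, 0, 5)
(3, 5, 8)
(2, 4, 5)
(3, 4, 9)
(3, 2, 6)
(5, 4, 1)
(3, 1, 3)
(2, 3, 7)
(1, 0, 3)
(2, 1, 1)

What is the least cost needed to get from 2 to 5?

Enumerating some paths:
2–1–0–5: 1+3+8 = 12
2–4–3–5: 5+2+8 = 15
2–0–5: 5+8 = 13
Cheapest is 2–1–0–5 at 12.

12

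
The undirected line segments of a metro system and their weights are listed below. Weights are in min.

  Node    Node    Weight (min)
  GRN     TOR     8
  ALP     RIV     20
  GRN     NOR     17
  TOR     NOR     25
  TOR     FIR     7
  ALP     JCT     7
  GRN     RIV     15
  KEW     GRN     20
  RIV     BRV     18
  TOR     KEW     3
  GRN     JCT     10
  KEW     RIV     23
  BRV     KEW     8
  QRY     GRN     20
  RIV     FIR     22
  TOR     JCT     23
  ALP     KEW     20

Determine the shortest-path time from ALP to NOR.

34 min

Enumerating some paths:
ALP - KEW - TOR - GRN - NOR: 20+3+8+17 = 48
ALP - JCT - GRN - NOR: 7+10+17 = 34
The minimum is 34 min via ALP - JCT - GRN - NOR.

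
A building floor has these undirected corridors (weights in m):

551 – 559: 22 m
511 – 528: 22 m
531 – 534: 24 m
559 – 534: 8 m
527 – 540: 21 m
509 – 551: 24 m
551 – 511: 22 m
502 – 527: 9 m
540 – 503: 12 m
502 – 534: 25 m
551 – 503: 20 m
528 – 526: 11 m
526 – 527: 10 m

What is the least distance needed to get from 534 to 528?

Enumerating some paths:
534–559–551–511–528: 8+22+22+22 = 74
534–502–527–526–528: 25+9+10+11 = 55
The minimum is 55 m via 534–502–527–526–528.

55 m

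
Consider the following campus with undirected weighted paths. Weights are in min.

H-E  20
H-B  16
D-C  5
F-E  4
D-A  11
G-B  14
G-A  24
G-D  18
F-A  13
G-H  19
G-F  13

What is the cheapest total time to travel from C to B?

Enumerating some paths:
C - D - A - F - G - B: 5+11+13+13+14 = 56
C - D - G - B: 5+18+14 = 37
C - D - A - G - B: 5+11+24+14 = 54
C - D - G - H - B: 5+18+19+16 = 58
Cheapest is C - D - G - B at 37 min.

37 min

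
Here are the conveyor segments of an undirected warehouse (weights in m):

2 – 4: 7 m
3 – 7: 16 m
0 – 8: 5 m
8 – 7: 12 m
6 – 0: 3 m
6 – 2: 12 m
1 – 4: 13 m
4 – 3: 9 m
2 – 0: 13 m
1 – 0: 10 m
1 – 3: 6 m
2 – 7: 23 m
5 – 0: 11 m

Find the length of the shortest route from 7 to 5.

28 m

Running Dijkstra from 7:
7: 0
8: 12  (via 7)
3: 16  (via 7)
0: 17  (via 8)
6: 20  (via 0)
1: 22  (via 3)
2: 23  (via 7)
4: 25  (via 3)
5: 28  (via 0)
Shortest route: 7 → 8 → 0 → 5 = 28 m.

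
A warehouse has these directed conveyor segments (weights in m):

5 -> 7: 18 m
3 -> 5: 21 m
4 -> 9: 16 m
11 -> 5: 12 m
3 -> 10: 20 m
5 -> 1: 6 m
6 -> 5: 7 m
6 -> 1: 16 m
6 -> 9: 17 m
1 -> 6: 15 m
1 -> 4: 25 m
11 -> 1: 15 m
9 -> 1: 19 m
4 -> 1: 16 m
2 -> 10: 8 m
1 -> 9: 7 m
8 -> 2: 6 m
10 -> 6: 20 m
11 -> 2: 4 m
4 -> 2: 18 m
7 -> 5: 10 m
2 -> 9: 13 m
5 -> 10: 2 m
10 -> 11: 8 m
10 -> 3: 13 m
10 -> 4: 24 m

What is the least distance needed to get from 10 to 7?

Shortest distances from 10:
10: 0
11: 8  (via 10)
2: 12  (via 11)
3: 13  (via 10)
5: 20  (via 11)
6: 20  (via 10)
1: 23  (via 11)
4: 24  (via 10)
9: 25  (via 2)
7: 38  (via 5)
Shortest route: 10–11–5–7 = 38 m.

38 m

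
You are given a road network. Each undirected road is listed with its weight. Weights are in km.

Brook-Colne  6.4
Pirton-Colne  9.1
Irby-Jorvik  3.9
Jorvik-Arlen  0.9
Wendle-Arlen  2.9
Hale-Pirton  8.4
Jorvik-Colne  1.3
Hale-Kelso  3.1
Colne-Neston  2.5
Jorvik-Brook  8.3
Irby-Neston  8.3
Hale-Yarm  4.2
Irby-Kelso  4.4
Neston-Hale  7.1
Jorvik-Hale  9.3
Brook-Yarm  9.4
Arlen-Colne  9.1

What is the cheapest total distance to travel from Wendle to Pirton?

14.2 km

Enumerating some paths:
Wendle → Arlen → Colne → Pirton: 2.9+9.1+9.1 = 21.1
Wendle → Arlen → Jorvik → Colne → Pirton: 2.9+0.9+1.3+9.1 = 14.2
The minimum is 14.2 km via Wendle → Arlen → Jorvik → Colne → Pirton.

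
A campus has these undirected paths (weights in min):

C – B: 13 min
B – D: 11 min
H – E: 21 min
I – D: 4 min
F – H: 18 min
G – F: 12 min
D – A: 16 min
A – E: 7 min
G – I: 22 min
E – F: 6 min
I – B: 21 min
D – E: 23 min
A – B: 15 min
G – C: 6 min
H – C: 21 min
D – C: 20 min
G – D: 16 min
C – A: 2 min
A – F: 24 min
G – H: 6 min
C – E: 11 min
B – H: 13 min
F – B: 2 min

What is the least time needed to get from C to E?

9 min

Running Dijkstra from C:
C: 0
A: 2  (via C)
G: 6  (via C)
E: 9  (via A)
Shortest route: C–A–E = 9 min.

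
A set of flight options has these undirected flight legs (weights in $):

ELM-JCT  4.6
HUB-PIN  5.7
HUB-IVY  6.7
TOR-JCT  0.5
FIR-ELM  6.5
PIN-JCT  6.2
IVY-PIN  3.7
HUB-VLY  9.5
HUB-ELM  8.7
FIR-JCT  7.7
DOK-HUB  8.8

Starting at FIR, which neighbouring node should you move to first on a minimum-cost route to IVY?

Enumerating some paths:
FIR - JCT - PIN - IVY: 7.7+6.2+3.7 = 17.6
FIR - ELM - HUB - IVY: 6.5+8.7+6.7 = 21.9
FIR - ELM - JCT - PIN - IVY: 6.5+4.6+6.2+3.7 = 21
The minimum is $17.6 via FIR - JCT - PIN - IVY.
So from FIR the first move is to JCT.

JCT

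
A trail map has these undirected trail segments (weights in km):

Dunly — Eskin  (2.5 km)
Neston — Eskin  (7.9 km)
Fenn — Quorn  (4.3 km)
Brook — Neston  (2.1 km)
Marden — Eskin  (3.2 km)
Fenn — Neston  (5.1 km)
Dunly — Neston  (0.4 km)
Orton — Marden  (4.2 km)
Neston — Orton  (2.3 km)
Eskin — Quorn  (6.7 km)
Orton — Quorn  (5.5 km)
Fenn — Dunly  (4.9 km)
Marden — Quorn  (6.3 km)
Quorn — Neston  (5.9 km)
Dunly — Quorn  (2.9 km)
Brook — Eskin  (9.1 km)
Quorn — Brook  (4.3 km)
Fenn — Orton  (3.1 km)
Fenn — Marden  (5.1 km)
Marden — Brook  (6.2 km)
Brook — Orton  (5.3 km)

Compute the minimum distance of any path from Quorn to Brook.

4.3 km

Running Dijkstra from Quorn:
Quorn: 0
Dunly: 2.9  (via Quorn)
Neston: 3.3  (via Dunly)
Brook: 4.3  (via Quorn)
Shortest route: Quorn → Brook = 4.3 km.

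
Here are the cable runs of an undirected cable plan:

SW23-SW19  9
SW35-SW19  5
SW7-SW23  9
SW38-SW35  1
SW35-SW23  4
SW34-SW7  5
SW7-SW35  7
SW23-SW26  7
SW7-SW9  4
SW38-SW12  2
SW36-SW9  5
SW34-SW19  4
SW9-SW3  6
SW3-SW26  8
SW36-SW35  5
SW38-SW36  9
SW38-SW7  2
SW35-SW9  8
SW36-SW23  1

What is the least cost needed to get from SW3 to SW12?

14

Running Dijkstra from SW3:
SW3: 0
SW9: 6  (via SW3)
SW26: 8  (via SW3)
SW7: 10  (via SW9)
SW36: 11  (via SW9)
SW23: 12  (via SW36)
SW38: 12  (via SW7)
SW35: 13  (via SW38)
SW12: 14  (via SW38)
Shortest route: SW3 → SW9 → SW7 → SW38 → SW12 = 14.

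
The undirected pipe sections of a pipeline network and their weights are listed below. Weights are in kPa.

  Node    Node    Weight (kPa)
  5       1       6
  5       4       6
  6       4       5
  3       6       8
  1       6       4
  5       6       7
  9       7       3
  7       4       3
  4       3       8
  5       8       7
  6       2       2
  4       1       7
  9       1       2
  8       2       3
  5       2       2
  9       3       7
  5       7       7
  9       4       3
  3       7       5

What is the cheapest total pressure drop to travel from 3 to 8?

Settle nodes by increasing distance from 3:
3: 0
7: 5  (via 3)
9: 7  (via 3)
4: 8  (via 3)
6: 8  (via 3)
1: 9  (via 9)
2: 10  (via 6)
5: 12  (via 7)
8: 13  (via 2)
Shortest route: 3 → 6 → 2 → 8 = 13 kPa.

13 kPa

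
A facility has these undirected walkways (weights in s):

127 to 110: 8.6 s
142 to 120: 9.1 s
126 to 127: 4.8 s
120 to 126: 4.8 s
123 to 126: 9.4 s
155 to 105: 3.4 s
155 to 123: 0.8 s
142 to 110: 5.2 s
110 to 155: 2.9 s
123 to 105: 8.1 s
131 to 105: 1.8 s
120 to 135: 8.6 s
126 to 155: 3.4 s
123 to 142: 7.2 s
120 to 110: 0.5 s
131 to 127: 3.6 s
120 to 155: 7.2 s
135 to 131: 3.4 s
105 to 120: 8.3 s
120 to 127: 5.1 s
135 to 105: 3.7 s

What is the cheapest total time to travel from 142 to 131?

Shortest distances from 142:
142: 0
110: 5.2  (via 142)
120: 5.7  (via 110)
123: 7.2  (via 142)
155: 8  (via 123)
126: 10.5  (via 120)
127: 10.8  (via 120)
105: 11.4  (via 155)
131: 13.2  (via 105)
Shortest route: 142–123–155–105–131 = 13.2 s.

13.2 s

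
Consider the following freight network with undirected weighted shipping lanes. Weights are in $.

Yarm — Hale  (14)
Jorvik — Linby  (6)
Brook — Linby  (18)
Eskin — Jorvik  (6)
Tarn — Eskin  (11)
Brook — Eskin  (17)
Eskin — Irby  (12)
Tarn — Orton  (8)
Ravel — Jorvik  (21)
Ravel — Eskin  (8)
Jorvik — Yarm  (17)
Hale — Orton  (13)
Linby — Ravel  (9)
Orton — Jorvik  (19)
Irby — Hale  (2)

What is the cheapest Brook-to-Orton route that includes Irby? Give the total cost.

Best Brook to Irby: Brook → Eskin → Irby costing 29
Shortest Irby→Orton: Irby → Hale → Orton = 15
Total via Irby: 29 + 15 = $44.

$44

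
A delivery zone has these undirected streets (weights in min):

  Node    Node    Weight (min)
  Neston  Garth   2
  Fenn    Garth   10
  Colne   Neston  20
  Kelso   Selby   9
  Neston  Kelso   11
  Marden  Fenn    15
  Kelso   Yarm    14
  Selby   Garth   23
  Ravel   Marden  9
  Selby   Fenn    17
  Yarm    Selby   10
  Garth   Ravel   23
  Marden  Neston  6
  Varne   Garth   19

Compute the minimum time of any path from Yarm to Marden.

31 min

Candidate routes:
Yarm–Kelso–Neston–Marden: 14+11+6 = 31
Yarm–Selby–Garth–Neston–Marden: 10+23+2+6 = 41
Yarm–Selby–Kelso–Neston–Marden: 10+9+11+6 = 36
The minimum is 31 min via Yarm–Kelso–Neston–Marden.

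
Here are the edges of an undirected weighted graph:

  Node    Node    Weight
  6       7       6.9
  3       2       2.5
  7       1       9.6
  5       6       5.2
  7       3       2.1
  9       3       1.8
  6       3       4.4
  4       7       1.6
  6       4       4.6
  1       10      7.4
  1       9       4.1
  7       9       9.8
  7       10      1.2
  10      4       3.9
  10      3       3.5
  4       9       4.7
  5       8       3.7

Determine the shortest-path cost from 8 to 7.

Shortest distances from 8:
8: 0
5: 3.7  (via 8)
6: 8.9  (via 5)
3: 13.3  (via 6)
4: 13.5  (via 6)
7: 15.1  (via 4)
Shortest route: 8 → 5 → 6 → 4 → 7 = 15.1.

15.1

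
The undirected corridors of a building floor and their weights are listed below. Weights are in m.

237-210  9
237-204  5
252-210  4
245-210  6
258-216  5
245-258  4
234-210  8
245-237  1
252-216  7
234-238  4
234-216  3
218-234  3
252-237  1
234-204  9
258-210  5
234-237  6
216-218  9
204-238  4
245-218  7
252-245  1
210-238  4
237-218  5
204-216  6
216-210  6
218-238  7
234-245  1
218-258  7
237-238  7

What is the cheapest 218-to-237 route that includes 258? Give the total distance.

Best 218 to 258: 218 → 258 costing 7
Best 258 to 237: 258 → 245 → 237 costing 5
Total via 258: 7 + 5 = 12 m.

12 m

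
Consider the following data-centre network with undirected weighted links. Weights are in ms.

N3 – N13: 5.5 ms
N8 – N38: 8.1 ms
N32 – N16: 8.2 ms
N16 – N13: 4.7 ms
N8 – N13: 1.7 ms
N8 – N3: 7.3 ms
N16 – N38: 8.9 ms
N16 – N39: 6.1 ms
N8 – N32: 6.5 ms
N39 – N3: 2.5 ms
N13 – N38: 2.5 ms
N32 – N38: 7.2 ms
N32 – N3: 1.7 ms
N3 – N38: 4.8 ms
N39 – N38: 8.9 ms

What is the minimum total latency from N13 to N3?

Candidate routes:
N13 - N38 - N3: 2.5+4.8 = 7.3
N13 - N8 - N3: 1.7+7.3 = 9
N13 - N3: 5.5 = 5.5
N13 - N8 - N32 - N3: 1.7+6.5+1.7 = 9.9
Cheapest is N13 - N3 at 5.5 ms.

5.5 ms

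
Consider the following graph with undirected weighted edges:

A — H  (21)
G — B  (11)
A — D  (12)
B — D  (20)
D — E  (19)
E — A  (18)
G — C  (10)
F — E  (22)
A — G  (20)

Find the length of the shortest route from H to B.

Running Dijkstra from H:
H: 0
A: 21  (via H)
D: 33  (via A)
E: 39  (via A)
G: 41  (via A)
C: 51  (via G)
B: 52  (via G)
Shortest route: H–A–G–B = 52.

52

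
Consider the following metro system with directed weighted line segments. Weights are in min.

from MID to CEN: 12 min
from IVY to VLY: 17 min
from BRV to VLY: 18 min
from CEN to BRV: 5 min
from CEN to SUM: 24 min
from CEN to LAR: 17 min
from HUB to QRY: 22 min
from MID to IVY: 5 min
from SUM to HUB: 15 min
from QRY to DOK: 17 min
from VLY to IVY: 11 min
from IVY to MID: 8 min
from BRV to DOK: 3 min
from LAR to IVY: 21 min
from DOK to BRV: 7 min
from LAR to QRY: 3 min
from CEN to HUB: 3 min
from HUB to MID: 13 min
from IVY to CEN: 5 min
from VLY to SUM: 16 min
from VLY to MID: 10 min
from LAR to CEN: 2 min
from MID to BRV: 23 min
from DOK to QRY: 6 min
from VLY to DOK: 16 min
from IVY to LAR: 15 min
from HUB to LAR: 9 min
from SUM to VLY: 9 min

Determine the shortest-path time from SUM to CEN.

Compare a few routes:
SUM–HUB–LAR–CEN: 15+9+2 = 26
SUM–VLY–IVY–CEN: 9+11+5 = 25
The minimum is 25 min via SUM–VLY–IVY–CEN.

25 min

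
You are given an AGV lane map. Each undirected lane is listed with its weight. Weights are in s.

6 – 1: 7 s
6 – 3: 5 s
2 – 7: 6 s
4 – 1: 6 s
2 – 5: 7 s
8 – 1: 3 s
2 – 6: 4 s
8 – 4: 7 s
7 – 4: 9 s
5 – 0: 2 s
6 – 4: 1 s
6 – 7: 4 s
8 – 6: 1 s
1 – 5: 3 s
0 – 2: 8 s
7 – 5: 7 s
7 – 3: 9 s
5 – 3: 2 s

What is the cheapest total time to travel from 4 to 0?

10 s

Settle nodes by increasing distance from 4:
4: 0
6: 1  (via 4)
8: 2  (via 6)
1: 5  (via 8)
2: 5  (via 6)
7: 5  (via 6)
3: 6  (via 6)
5: 8  (via 1)
0: 10  (via 5)
Shortest route: 4–6–8–1–5–0 = 10 s.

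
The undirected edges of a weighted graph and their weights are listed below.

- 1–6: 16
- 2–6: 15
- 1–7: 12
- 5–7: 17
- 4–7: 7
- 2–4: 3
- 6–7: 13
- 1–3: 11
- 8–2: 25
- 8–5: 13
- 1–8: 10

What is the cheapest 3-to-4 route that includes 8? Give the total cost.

Shortest 3→8: 3 → 1 → 8 = 21
Best 8 to 4: 8 → 2 → 4 costing 28
Total via 8: 21 + 28 = 49.

49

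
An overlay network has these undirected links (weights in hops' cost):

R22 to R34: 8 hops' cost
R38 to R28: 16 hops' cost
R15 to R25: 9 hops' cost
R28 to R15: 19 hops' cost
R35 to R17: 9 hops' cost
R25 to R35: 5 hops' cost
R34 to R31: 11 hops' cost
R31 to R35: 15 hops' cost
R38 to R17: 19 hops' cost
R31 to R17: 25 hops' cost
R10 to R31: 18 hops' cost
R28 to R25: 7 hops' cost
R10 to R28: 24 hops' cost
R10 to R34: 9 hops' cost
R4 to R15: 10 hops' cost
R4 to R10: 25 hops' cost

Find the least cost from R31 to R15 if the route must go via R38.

75 hops' cost

Shortest R31→R38: R31–R35–R17–R38 = 43
Best R38 to R15: R38–R28–R25–R15 costing 32
Total via R38: 43 + 32 = 75 hops' cost.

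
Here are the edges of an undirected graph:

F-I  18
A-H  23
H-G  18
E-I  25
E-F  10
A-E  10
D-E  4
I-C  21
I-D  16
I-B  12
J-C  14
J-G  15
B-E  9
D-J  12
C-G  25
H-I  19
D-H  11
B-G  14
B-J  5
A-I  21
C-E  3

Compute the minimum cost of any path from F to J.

24

Compare a few routes:
F → I → B → J: 18+12+5 = 35
F → E → C → J: 10+3+14 = 27
F → E → D → J: 10+4+12 = 26
F → E → B → J: 10+9+5 = 24
Cheapest is F → E → B → J at 24.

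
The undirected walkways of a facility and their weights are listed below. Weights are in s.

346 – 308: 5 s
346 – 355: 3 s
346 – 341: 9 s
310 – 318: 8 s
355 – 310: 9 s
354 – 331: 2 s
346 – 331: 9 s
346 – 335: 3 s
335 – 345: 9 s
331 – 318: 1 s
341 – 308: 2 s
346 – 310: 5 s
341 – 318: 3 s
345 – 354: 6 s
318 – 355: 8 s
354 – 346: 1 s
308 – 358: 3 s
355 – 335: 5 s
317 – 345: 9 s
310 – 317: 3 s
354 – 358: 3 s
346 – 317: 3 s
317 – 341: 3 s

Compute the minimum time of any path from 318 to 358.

6 s

Settle nodes by increasing distance from 318:
318: 0
331: 1  (via 318)
341: 3  (via 318)
354: 3  (via 331)
346: 4  (via 354)
308: 5  (via 341)
358: 6  (via 354)
Shortest route: 318 → 331 → 354 → 358 = 6 s.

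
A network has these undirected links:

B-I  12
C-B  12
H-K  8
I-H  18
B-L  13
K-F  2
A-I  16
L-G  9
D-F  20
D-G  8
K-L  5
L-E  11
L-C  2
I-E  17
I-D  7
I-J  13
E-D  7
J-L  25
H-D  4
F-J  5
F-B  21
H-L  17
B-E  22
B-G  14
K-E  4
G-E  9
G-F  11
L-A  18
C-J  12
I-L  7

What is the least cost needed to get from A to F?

Shortest distances from A:
A: 0
I: 16  (via A)
L: 18  (via A)
C: 20  (via L)
D: 23  (via I)
K: 23  (via L)
F: 25  (via K)
Shortest route: A–L–K–F = 25.

25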